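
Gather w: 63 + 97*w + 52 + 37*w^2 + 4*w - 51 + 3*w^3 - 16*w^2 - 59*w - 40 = 3*w^3 + 21*w^2 + 42*w + 24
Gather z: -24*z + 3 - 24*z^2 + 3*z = -24*z^2 - 21*z + 3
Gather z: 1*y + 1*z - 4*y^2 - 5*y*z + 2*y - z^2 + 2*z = -4*y^2 + 3*y - z^2 + z*(3 - 5*y)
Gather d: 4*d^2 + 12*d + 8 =4*d^2 + 12*d + 8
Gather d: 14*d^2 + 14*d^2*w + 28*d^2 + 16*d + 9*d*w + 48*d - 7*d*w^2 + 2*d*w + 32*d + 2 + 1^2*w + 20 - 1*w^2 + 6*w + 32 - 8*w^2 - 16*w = d^2*(14*w + 42) + d*(-7*w^2 + 11*w + 96) - 9*w^2 - 9*w + 54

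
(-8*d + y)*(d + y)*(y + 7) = -8*d^2*y - 56*d^2 - 7*d*y^2 - 49*d*y + y^3 + 7*y^2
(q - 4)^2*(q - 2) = q^3 - 10*q^2 + 32*q - 32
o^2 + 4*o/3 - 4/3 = (o - 2/3)*(o + 2)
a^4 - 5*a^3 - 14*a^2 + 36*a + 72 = (a - 6)*(a - 3)*(a + 2)^2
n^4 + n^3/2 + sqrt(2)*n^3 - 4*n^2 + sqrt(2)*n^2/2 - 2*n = n*(n + 1/2)*(n - sqrt(2))*(n + 2*sqrt(2))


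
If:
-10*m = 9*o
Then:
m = -9*o/10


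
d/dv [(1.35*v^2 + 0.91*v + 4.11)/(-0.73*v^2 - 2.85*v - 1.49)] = (-3.1832*v^2 + 1.9776*v + 10.3576)/(0.5329*v^4 + 4.161*v^3 + 10.2979*v^2 + 8.493*v + 2.2201)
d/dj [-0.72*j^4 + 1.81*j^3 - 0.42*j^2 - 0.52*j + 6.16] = -2.88*j^3 + 5.43*j^2 - 0.84*j - 0.52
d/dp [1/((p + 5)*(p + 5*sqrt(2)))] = -(2*p + 5 + 5*sqrt(2))/((p + 5)^2*(p + 5*sqrt(2))^2)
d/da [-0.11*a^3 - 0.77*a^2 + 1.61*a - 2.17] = -0.33*a^2 - 1.54*a + 1.61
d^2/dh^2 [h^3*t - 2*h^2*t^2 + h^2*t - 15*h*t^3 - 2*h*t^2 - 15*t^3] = 2*t*(3*h - 2*t + 1)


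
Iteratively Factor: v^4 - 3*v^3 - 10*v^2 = (v + 2)*(v^3 - 5*v^2) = (v - 5)*(v + 2)*(v^2) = v*(v - 5)*(v + 2)*(v)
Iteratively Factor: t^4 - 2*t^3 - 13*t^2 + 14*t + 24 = (t - 4)*(t^3 + 2*t^2 - 5*t - 6) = (t - 4)*(t + 1)*(t^2 + t - 6) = (t - 4)*(t + 1)*(t + 3)*(t - 2)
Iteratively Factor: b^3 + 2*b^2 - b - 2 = (b - 1)*(b^2 + 3*b + 2) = (b - 1)*(b + 1)*(b + 2)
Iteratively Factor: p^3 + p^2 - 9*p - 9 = (p + 1)*(p^2 - 9) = (p + 1)*(p + 3)*(p - 3)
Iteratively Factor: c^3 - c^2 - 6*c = (c - 3)*(c^2 + 2*c) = c*(c - 3)*(c + 2)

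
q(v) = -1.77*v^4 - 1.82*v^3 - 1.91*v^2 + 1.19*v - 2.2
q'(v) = -7.08*v^3 - 5.46*v^2 - 3.82*v + 1.19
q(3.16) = -251.43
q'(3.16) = -288.81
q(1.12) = -8.61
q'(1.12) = -19.88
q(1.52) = -20.64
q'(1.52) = -42.09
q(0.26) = -2.06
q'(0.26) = -0.30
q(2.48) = -105.71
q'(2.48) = -149.86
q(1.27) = -12.10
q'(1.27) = -26.97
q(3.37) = -317.83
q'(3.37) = -344.66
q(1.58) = -23.30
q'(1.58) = -46.40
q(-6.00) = -1978.90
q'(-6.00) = 1356.83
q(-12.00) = -33849.28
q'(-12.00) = 11495.03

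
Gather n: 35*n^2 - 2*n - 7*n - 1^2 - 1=35*n^2 - 9*n - 2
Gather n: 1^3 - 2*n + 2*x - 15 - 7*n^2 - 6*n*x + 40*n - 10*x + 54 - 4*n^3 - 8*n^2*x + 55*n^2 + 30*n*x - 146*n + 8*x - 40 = -4*n^3 + n^2*(48 - 8*x) + n*(24*x - 108)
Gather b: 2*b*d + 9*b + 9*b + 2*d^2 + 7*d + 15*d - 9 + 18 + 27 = b*(2*d + 18) + 2*d^2 + 22*d + 36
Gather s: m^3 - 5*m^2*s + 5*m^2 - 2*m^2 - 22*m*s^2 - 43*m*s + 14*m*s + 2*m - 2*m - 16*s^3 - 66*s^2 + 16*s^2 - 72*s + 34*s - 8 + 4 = m^3 + 3*m^2 - 16*s^3 + s^2*(-22*m - 50) + s*(-5*m^2 - 29*m - 38) - 4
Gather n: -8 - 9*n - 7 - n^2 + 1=-n^2 - 9*n - 14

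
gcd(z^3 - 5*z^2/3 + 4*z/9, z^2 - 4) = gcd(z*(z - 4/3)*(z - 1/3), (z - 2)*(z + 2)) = 1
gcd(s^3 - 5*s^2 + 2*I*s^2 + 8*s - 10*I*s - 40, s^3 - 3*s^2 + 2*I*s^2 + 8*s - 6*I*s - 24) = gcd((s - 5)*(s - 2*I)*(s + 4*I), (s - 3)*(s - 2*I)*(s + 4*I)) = s^2 + 2*I*s + 8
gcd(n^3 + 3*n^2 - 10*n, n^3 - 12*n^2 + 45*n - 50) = n - 2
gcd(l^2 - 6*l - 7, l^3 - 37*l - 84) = l - 7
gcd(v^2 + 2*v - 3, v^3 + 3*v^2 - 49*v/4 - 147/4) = v + 3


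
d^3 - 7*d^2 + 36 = (d - 6)*(d - 3)*(d + 2)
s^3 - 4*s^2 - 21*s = s*(s - 7)*(s + 3)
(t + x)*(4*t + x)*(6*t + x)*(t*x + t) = 24*t^4*x + 24*t^4 + 34*t^3*x^2 + 34*t^3*x + 11*t^2*x^3 + 11*t^2*x^2 + t*x^4 + t*x^3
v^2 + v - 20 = (v - 4)*(v + 5)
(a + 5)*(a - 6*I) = a^2 + 5*a - 6*I*a - 30*I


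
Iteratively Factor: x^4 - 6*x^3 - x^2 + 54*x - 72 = (x - 2)*(x^3 - 4*x^2 - 9*x + 36) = (x - 4)*(x - 2)*(x^2 - 9) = (x - 4)*(x - 2)*(x + 3)*(x - 3)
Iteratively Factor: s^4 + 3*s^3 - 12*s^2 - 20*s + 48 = (s - 2)*(s^3 + 5*s^2 - 2*s - 24) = (s - 2)*(s + 3)*(s^2 + 2*s - 8) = (s - 2)^2*(s + 3)*(s + 4)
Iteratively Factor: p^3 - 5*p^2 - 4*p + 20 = (p - 2)*(p^2 - 3*p - 10) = (p - 2)*(p + 2)*(p - 5)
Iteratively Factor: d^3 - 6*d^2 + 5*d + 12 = (d - 3)*(d^2 - 3*d - 4) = (d - 3)*(d + 1)*(d - 4)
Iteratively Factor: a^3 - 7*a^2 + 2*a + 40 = (a - 5)*(a^2 - 2*a - 8) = (a - 5)*(a + 2)*(a - 4)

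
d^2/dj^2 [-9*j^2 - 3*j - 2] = -18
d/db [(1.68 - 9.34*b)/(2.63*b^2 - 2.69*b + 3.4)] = (24.5642*b^2 - 8.8368*b - 27.2368)/(6.9169*b^4 - 14.1494*b^3 + 25.1201*b^2 - 18.292*b + 11.56)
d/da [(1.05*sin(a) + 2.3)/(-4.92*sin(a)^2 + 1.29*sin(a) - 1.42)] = (5.166*sin(a)^2 + 22.632*sin(a) - 4.458)*cos(a)/(24.2064*sin(a)^4 - 12.6936*sin(a)^3 + 15.6369*sin(a)^2 - 3.6636*sin(a) + 2.0164)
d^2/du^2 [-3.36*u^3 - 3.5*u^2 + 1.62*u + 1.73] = -20.16*u - 7.0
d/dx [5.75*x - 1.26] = 5.75000000000000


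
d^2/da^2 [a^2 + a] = 2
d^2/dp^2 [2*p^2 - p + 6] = 4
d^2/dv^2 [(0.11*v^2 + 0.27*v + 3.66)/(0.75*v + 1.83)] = 4.113108/(0.421875*v^3 + 3.088125*v^2 + 7.535025*v + 6.128487)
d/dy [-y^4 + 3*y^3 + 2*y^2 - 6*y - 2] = -4*y^3 + 9*y^2 + 4*y - 6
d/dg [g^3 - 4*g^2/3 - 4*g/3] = 3*g^2 - 8*g/3 - 4/3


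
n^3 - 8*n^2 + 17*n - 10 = (n - 5)*(n - 2)*(n - 1)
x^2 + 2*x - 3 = (x - 1)*(x + 3)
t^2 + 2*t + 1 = (t + 1)^2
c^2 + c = c*(c + 1)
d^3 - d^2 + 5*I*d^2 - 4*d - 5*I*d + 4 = (d - 1)*(d + I)*(d + 4*I)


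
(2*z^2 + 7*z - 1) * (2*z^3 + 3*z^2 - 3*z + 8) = 4*z^5 + 20*z^4 + 13*z^3 - 8*z^2 + 59*z - 8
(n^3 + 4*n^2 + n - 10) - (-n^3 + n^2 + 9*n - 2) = 2*n^3 + 3*n^2 - 8*n - 8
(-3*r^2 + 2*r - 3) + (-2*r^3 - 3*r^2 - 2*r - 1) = -2*r^3 - 6*r^2 - 4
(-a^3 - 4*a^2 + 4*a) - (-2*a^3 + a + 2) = a^3 - 4*a^2 + 3*a - 2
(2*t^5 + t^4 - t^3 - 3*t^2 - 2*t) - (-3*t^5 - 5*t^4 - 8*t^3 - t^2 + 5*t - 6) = 5*t^5 + 6*t^4 + 7*t^3 - 2*t^2 - 7*t + 6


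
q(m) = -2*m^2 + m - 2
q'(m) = 1 - 4*m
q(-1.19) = -6.02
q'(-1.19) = 5.76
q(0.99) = -2.97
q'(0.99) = -2.96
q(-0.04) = -2.04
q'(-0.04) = 1.16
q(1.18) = -3.60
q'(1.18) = -3.72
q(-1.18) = -5.96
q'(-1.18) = 5.72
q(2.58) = -12.73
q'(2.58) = -9.32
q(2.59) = -12.83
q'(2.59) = -9.36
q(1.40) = -4.52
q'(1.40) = -4.60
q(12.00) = -278.00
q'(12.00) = -47.00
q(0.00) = -2.00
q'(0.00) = 1.00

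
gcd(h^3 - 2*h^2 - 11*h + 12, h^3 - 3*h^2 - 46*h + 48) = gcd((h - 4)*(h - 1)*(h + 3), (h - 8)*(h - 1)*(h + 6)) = h - 1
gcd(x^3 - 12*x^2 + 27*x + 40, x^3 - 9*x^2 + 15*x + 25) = x^2 - 4*x - 5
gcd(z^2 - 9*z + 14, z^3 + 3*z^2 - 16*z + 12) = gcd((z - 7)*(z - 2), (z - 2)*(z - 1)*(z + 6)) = z - 2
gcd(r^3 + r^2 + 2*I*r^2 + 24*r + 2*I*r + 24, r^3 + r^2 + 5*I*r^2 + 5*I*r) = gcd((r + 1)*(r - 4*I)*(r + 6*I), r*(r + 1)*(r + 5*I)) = r + 1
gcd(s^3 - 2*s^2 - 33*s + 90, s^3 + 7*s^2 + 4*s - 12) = s + 6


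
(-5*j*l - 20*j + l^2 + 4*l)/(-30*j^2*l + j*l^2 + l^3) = (l + 4)/(l*(6*j + l))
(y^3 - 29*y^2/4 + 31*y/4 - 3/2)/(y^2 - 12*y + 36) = (4*y^2 - 5*y + 1)/(4*(y - 6))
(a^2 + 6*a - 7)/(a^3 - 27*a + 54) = (a^2 + 6*a - 7)/(a^3 - 27*a + 54)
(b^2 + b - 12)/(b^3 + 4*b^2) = (b - 3)/b^2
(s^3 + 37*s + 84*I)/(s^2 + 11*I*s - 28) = (s^2 - 4*I*s + 21)/(s + 7*I)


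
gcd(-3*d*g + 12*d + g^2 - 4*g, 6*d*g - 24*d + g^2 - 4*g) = g - 4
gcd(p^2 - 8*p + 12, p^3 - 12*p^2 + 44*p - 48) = p^2 - 8*p + 12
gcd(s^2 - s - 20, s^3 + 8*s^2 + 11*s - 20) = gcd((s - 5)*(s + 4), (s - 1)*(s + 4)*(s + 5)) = s + 4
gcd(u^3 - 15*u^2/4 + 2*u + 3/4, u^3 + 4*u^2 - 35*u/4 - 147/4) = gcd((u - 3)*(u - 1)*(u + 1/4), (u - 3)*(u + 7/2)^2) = u - 3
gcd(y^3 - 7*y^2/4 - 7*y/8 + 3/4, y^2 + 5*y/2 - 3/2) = y - 1/2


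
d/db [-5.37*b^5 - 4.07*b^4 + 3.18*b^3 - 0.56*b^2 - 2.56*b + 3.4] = -26.85*b^4 - 16.28*b^3 + 9.54*b^2 - 1.12*b - 2.56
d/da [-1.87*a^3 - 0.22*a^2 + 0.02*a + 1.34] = -5.61*a^2 - 0.44*a + 0.02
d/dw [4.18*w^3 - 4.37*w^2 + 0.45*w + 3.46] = 12.54*w^2 - 8.74*w + 0.45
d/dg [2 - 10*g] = -10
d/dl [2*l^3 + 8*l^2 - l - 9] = 6*l^2 + 16*l - 1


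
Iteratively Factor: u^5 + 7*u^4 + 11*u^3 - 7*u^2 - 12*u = (u + 3)*(u^4 + 4*u^3 - u^2 - 4*u) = u*(u + 3)*(u^3 + 4*u^2 - u - 4) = u*(u + 1)*(u + 3)*(u^2 + 3*u - 4) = u*(u - 1)*(u + 1)*(u + 3)*(u + 4)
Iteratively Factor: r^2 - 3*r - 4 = (r - 4)*(r + 1)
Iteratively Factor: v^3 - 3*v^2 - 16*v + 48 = (v - 4)*(v^2 + v - 12) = (v - 4)*(v - 3)*(v + 4)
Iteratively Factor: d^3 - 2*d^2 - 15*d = (d + 3)*(d^2 - 5*d) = (d - 5)*(d + 3)*(d)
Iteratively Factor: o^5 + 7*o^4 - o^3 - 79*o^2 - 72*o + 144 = (o - 3)*(o^4 + 10*o^3 + 29*o^2 + 8*o - 48) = (o - 3)*(o + 3)*(o^3 + 7*o^2 + 8*o - 16) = (o - 3)*(o - 1)*(o + 3)*(o^2 + 8*o + 16) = (o - 3)*(o - 1)*(o + 3)*(o + 4)*(o + 4)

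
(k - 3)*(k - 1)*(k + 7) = k^3 + 3*k^2 - 25*k + 21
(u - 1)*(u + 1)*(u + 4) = u^3 + 4*u^2 - u - 4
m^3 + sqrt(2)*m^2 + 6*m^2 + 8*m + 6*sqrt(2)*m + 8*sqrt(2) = (m + 2)*(m + 4)*(m + sqrt(2))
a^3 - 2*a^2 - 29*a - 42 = (a - 7)*(a + 2)*(a + 3)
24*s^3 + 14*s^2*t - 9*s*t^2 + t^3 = (-6*s + t)*(-4*s + t)*(s + t)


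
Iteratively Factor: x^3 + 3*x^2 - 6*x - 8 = (x + 4)*(x^2 - x - 2) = (x - 2)*(x + 4)*(x + 1)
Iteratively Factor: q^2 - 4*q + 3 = (q - 1)*(q - 3)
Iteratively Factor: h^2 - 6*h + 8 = (h - 2)*(h - 4)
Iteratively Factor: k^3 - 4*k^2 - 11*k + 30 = (k - 2)*(k^2 - 2*k - 15) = (k - 2)*(k + 3)*(k - 5)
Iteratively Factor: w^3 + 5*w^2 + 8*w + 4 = (w + 2)*(w^2 + 3*w + 2) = (w + 1)*(w + 2)*(w + 2)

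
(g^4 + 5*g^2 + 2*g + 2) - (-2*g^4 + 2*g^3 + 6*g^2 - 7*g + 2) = 3*g^4 - 2*g^3 - g^2 + 9*g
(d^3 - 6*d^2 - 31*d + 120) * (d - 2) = d^4 - 8*d^3 - 19*d^2 + 182*d - 240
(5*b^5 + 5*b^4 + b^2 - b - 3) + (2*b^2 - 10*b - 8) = 5*b^5 + 5*b^4 + 3*b^2 - 11*b - 11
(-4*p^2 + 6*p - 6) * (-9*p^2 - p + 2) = 36*p^4 - 50*p^3 + 40*p^2 + 18*p - 12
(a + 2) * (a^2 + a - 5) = a^3 + 3*a^2 - 3*a - 10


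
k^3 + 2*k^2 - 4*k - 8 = (k - 2)*(k + 2)^2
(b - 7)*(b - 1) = b^2 - 8*b + 7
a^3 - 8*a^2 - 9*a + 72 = (a - 8)*(a - 3)*(a + 3)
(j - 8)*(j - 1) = j^2 - 9*j + 8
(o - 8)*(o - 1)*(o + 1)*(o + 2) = o^4 - 6*o^3 - 17*o^2 + 6*o + 16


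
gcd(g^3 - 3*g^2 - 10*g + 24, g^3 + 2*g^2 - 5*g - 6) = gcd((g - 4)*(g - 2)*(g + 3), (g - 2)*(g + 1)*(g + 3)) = g^2 + g - 6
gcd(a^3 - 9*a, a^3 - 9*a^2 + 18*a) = a^2 - 3*a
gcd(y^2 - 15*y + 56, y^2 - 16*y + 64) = y - 8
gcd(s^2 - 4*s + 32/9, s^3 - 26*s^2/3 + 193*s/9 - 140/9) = s - 4/3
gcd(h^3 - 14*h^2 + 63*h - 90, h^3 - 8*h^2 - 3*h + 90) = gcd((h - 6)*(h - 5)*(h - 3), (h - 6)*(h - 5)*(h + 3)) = h^2 - 11*h + 30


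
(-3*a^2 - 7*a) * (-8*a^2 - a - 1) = 24*a^4 + 59*a^3 + 10*a^2 + 7*a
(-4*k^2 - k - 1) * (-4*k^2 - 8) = 16*k^4 + 4*k^3 + 36*k^2 + 8*k + 8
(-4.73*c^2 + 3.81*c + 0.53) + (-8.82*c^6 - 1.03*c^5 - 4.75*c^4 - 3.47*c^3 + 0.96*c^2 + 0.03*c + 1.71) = -8.82*c^6 - 1.03*c^5 - 4.75*c^4 - 3.47*c^3 - 3.77*c^2 + 3.84*c + 2.24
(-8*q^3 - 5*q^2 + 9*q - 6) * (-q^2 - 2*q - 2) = 8*q^5 + 21*q^4 + 17*q^3 - 2*q^2 - 6*q + 12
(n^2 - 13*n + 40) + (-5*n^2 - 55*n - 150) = -4*n^2 - 68*n - 110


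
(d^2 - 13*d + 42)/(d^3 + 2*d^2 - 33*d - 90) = (d - 7)/(d^2 + 8*d + 15)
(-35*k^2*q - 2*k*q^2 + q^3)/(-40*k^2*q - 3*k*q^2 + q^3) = (-7*k + q)/(-8*k + q)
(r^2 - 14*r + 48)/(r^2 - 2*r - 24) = (r - 8)/(r + 4)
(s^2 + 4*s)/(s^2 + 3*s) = (s + 4)/(s + 3)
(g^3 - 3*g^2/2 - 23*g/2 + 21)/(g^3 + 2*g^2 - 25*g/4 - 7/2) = 2*(g - 3)/(2*g + 1)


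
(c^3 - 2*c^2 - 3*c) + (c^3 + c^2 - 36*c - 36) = 2*c^3 - c^2 - 39*c - 36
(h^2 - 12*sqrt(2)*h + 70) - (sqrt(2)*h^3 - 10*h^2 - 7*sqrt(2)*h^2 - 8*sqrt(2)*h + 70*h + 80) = -sqrt(2)*h^3 + 7*sqrt(2)*h^2 + 11*h^2 - 70*h - 4*sqrt(2)*h - 10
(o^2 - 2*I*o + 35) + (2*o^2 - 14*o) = 3*o^2 - 14*o - 2*I*o + 35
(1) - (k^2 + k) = -k^2 - k + 1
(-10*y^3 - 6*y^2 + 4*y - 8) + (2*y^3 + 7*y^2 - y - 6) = -8*y^3 + y^2 + 3*y - 14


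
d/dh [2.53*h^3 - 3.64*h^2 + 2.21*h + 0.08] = 7.59*h^2 - 7.28*h + 2.21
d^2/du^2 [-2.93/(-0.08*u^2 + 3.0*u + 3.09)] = (0.037504*u^2 - 1.4064*u - 2.93*(0.16*u - 3.0)*(0.32*u - 6.0) - 1.448592)/(-0.08*u^2 + 3.0*u + 3.09)^3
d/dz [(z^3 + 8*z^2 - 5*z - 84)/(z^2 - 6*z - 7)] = (z^4 - 12*z^3 - 64*z^2 + 56*z - 469)/(z^4 - 12*z^3 + 22*z^2 + 84*z + 49)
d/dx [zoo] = 0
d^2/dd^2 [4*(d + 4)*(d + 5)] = 8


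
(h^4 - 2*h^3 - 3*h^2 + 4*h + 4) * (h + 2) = h^5 - 7*h^3 - 2*h^2 + 12*h + 8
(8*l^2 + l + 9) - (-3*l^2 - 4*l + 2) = 11*l^2 + 5*l + 7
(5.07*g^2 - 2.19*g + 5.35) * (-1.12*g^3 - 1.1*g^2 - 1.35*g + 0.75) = -5.6784*g^5 - 3.1242*g^4 - 10.4275*g^3 + 0.874000000000001*g^2 - 8.865*g + 4.0125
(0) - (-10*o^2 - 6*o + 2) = 10*o^2 + 6*o - 2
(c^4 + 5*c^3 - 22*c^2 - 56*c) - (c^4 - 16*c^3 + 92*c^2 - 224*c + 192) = 21*c^3 - 114*c^2 + 168*c - 192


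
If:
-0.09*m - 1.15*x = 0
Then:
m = -12.7777777777778*x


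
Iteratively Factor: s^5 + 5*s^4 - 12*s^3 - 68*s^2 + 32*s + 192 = (s - 3)*(s^4 + 8*s^3 + 12*s^2 - 32*s - 64) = (s - 3)*(s - 2)*(s^3 + 10*s^2 + 32*s + 32) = (s - 3)*(s - 2)*(s + 4)*(s^2 + 6*s + 8) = (s - 3)*(s - 2)*(s + 4)^2*(s + 2)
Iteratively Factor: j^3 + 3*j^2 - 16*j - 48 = (j - 4)*(j^2 + 7*j + 12) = (j - 4)*(j + 3)*(j + 4)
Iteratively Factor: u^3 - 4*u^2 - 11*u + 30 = (u + 3)*(u^2 - 7*u + 10) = (u - 2)*(u + 3)*(u - 5)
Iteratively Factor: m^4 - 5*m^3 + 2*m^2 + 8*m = (m - 4)*(m^3 - m^2 - 2*m) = (m - 4)*(m - 2)*(m^2 + m) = m*(m - 4)*(m - 2)*(m + 1)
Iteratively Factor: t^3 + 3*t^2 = (t + 3)*(t^2) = t*(t + 3)*(t)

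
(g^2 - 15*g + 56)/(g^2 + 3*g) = (g^2 - 15*g + 56)/(g*(g + 3))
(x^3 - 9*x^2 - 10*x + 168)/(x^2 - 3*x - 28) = x - 6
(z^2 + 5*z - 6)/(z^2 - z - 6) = (-z^2 - 5*z + 6)/(-z^2 + z + 6)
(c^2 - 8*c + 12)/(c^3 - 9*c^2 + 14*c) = (c - 6)/(c*(c - 7))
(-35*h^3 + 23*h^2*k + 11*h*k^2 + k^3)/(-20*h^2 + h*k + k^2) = (7*h^2 - 6*h*k - k^2)/(4*h - k)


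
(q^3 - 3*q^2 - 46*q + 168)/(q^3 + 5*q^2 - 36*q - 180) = (q^2 + 3*q - 28)/(q^2 + 11*q + 30)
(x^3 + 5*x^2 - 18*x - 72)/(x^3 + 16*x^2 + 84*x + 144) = (x^2 - x - 12)/(x^2 + 10*x + 24)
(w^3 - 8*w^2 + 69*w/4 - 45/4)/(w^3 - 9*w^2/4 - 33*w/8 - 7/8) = 2*(-4*w^3 + 32*w^2 - 69*w + 45)/(-8*w^3 + 18*w^2 + 33*w + 7)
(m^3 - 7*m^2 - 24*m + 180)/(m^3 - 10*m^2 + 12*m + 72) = (m + 5)/(m + 2)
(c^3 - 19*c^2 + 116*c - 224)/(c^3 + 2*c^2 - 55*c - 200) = (c^2 - 11*c + 28)/(c^2 + 10*c + 25)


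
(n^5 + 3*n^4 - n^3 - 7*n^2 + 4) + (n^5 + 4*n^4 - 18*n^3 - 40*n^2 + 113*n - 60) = 2*n^5 + 7*n^4 - 19*n^3 - 47*n^2 + 113*n - 56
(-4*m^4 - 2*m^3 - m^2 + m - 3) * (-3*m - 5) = 12*m^5 + 26*m^4 + 13*m^3 + 2*m^2 + 4*m + 15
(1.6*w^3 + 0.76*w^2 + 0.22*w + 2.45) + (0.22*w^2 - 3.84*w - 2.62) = 1.6*w^3 + 0.98*w^2 - 3.62*w - 0.17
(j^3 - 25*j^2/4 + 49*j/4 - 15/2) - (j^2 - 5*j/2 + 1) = j^3 - 29*j^2/4 + 59*j/4 - 17/2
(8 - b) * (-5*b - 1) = 5*b^2 - 39*b - 8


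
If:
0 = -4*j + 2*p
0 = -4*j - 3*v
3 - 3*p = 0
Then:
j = 1/2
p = 1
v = -2/3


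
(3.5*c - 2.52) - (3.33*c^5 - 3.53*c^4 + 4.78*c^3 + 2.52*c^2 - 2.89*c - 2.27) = -3.33*c^5 + 3.53*c^4 - 4.78*c^3 - 2.52*c^2 + 6.39*c - 0.25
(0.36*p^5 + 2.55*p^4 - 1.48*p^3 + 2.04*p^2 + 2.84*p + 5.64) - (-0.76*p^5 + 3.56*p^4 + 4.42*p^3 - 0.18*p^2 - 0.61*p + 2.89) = 1.12*p^5 - 1.01*p^4 - 5.9*p^3 + 2.22*p^2 + 3.45*p + 2.75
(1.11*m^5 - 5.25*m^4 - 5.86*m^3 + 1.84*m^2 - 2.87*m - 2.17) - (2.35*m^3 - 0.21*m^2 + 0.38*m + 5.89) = 1.11*m^5 - 5.25*m^4 - 8.21*m^3 + 2.05*m^2 - 3.25*m - 8.06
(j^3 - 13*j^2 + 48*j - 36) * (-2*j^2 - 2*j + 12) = -2*j^5 + 24*j^4 - 58*j^3 - 180*j^2 + 648*j - 432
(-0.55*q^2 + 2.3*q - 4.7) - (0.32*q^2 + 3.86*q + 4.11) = -0.87*q^2 - 1.56*q - 8.81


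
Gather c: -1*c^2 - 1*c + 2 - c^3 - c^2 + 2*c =-c^3 - 2*c^2 + c + 2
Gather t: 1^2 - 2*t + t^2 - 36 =t^2 - 2*t - 35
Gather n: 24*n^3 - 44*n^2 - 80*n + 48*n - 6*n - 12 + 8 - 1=24*n^3 - 44*n^2 - 38*n - 5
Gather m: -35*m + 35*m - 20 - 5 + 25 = 0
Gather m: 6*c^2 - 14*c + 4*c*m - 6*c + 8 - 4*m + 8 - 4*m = 6*c^2 - 20*c + m*(4*c - 8) + 16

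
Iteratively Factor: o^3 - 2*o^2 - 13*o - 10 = (o + 1)*(o^2 - 3*o - 10) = (o + 1)*(o + 2)*(o - 5)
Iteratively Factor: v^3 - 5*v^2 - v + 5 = (v - 5)*(v^2 - 1) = (v - 5)*(v - 1)*(v + 1)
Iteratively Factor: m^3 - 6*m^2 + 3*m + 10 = (m - 2)*(m^2 - 4*m - 5) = (m - 5)*(m - 2)*(m + 1)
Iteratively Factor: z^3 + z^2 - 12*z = (z - 3)*(z^2 + 4*z) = (z - 3)*(z + 4)*(z)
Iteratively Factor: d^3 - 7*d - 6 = (d - 3)*(d^2 + 3*d + 2) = (d - 3)*(d + 2)*(d + 1)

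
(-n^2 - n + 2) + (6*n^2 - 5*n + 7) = 5*n^2 - 6*n + 9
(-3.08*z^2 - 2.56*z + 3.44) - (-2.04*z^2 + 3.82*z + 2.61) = -1.04*z^2 - 6.38*z + 0.83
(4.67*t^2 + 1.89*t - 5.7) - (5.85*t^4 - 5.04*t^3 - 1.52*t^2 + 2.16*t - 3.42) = -5.85*t^4 + 5.04*t^3 + 6.19*t^2 - 0.27*t - 2.28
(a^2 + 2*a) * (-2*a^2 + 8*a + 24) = -2*a^4 + 4*a^3 + 40*a^2 + 48*a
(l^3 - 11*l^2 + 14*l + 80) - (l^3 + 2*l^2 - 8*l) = -13*l^2 + 22*l + 80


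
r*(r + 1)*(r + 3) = r^3 + 4*r^2 + 3*r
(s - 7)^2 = s^2 - 14*s + 49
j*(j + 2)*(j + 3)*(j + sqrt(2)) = j^4 + sqrt(2)*j^3 + 5*j^3 + 6*j^2 + 5*sqrt(2)*j^2 + 6*sqrt(2)*j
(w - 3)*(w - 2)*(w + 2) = w^3 - 3*w^2 - 4*w + 12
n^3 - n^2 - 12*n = n*(n - 4)*(n + 3)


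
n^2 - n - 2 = (n - 2)*(n + 1)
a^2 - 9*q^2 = (a - 3*q)*(a + 3*q)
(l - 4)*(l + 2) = l^2 - 2*l - 8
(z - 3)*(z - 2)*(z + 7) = z^3 + 2*z^2 - 29*z + 42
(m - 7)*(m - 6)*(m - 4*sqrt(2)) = m^3 - 13*m^2 - 4*sqrt(2)*m^2 + 42*m + 52*sqrt(2)*m - 168*sqrt(2)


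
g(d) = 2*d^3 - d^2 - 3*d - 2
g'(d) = 6*d^2 - 2*d - 3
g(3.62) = 68.91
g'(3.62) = 68.39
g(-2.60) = -36.11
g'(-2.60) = 42.76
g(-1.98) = -15.51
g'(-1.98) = 24.48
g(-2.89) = -49.96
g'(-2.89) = 52.89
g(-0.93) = -1.68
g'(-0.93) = 4.05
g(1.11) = -3.83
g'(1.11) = 2.17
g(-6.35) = -535.37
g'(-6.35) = 251.64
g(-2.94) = -52.65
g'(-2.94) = 54.74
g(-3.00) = -56.00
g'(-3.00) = 57.00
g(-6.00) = -452.00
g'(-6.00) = 225.00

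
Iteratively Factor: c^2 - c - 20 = (c + 4)*(c - 5)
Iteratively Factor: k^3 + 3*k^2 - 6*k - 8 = (k + 1)*(k^2 + 2*k - 8) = (k + 1)*(k + 4)*(k - 2)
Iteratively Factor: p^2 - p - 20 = (p + 4)*(p - 5)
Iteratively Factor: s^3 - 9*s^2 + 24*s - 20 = (s - 2)*(s^2 - 7*s + 10) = (s - 2)^2*(s - 5)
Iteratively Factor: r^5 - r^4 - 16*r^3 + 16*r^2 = (r)*(r^4 - r^3 - 16*r^2 + 16*r) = r*(r - 4)*(r^3 + 3*r^2 - 4*r) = r*(r - 4)*(r + 4)*(r^2 - r) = r^2*(r - 4)*(r + 4)*(r - 1)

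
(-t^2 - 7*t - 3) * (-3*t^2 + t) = 3*t^4 + 20*t^3 + 2*t^2 - 3*t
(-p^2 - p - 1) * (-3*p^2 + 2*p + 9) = 3*p^4 + p^3 - 8*p^2 - 11*p - 9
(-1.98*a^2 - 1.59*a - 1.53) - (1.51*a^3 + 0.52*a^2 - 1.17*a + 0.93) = -1.51*a^3 - 2.5*a^2 - 0.42*a - 2.46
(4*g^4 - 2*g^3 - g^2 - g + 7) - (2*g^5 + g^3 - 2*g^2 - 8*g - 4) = -2*g^5 + 4*g^4 - 3*g^3 + g^2 + 7*g + 11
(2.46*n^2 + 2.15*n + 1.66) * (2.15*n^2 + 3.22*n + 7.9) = 5.289*n^4 + 12.5437*n^3 + 29.926*n^2 + 22.3302*n + 13.114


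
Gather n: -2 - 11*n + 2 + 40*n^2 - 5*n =40*n^2 - 16*n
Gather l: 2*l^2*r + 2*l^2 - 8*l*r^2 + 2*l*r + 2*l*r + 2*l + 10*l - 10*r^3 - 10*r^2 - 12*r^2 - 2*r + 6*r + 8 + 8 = l^2*(2*r + 2) + l*(-8*r^2 + 4*r + 12) - 10*r^3 - 22*r^2 + 4*r + 16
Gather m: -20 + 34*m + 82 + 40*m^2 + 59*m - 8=40*m^2 + 93*m + 54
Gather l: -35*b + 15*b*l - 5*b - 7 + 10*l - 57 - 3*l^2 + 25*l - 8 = -40*b - 3*l^2 + l*(15*b + 35) - 72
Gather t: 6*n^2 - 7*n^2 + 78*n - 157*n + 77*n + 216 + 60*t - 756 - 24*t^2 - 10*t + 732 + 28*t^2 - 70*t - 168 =-n^2 - 2*n + 4*t^2 - 20*t + 24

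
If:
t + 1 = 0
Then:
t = -1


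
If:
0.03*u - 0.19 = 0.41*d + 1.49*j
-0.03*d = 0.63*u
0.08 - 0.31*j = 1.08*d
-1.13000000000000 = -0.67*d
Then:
No Solution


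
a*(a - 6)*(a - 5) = a^3 - 11*a^2 + 30*a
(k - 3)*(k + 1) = k^2 - 2*k - 3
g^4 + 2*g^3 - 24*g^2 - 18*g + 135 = (g - 3)^2*(g + 3)*(g + 5)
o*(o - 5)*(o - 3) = o^3 - 8*o^2 + 15*o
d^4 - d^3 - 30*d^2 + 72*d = d*(d - 4)*(d - 3)*(d + 6)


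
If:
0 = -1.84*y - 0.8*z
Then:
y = -0.434782608695652*z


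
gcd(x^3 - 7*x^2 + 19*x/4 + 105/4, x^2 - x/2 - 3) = x + 3/2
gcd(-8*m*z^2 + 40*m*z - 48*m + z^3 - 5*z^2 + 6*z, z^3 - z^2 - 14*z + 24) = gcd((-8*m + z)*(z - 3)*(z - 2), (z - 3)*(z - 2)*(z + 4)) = z^2 - 5*z + 6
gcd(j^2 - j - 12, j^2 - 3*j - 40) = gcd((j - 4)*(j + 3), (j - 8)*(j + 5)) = 1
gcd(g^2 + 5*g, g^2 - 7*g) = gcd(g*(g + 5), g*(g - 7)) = g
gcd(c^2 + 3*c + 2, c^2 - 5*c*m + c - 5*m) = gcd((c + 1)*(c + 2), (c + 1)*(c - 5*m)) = c + 1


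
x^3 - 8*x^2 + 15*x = x*(x - 5)*(x - 3)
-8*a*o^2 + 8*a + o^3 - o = (-8*a + o)*(o - 1)*(o + 1)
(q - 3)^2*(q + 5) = q^3 - q^2 - 21*q + 45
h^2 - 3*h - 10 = (h - 5)*(h + 2)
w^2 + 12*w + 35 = (w + 5)*(w + 7)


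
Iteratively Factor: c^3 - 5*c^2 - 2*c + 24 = (c + 2)*(c^2 - 7*c + 12) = (c - 3)*(c + 2)*(c - 4)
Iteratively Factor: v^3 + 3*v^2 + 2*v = (v + 1)*(v^2 + 2*v) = (v + 1)*(v + 2)*(v)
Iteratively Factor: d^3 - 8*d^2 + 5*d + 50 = (d - 5)*(d^2 - 3*d - 10) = (d - 5)*(d + 2)*(d - 5)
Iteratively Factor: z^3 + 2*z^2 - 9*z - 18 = (z - 3)*(z^2 + 5*z + 6) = (z - 3)*(z + 3)*(z + 2)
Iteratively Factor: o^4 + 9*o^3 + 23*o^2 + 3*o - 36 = (o + 3)*(o^3 + 6*o^2 + 5*o - 12) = (o + 3)^2*(o^2 + 3*o - 4) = (o + 3)^2*(o + 4)*(o - 1)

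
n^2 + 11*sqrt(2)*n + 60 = (n + 5*sqrt(2))*(n + 6*sqrt(2))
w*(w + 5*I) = w^2 + 5*I*w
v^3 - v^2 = v^2*(v - 1)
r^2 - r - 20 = (r - 5)*(r + 4)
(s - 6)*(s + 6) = s^2 - 36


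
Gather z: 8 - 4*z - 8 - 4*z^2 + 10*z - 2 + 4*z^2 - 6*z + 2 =0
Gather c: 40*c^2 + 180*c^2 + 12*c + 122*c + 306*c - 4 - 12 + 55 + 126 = 220*c^2 + 440*c + 165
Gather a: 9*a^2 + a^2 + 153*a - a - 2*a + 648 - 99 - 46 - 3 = 10*a^2 + 150*a + 500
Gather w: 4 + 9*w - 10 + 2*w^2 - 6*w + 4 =2*w^2 + 3*w - 2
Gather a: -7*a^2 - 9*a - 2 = -7*a^2 - 9*a - 2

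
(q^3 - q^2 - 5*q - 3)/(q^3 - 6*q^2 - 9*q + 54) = (q^2 + 2*q + 1)/(q^2 - 3*q - 18)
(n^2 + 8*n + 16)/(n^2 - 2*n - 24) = (n + 4)/(n - 6)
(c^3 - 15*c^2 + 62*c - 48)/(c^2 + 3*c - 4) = (c^2 - 14*c + 48)/(c + 4)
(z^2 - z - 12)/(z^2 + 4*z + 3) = (z - 4)/(z + 1)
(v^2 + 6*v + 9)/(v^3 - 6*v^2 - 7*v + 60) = (v + 3)/(v^2 - 9*v + 20)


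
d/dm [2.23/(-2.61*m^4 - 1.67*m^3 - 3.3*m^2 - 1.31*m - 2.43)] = (23.2812*m^3 + 11.1723*m^2 + 14.718*m + 2.9213)/(2.61*m^4 + 1.67*m^3 + 3.3*m^2 + 1.31*m + 2.43)^2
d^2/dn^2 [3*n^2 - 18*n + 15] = 6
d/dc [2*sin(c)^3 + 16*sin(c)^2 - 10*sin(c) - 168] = 2*(3*sin(c)^2 + 16*sin(c) - 5)*cos(c)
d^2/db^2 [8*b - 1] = 0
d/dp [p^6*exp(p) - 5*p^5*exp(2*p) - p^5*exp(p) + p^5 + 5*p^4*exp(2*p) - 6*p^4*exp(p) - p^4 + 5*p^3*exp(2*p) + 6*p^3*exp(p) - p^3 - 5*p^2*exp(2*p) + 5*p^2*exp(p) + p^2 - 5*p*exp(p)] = p^6*exp(p) - 10*p^5*exp(2*p) + 5*p^5*exp(p) - 15*p^4*exp(2*p) - 11*p^4*exp(p) + 5*p^4 + 30*p^3*exp(2*p) - 18*p^3*exp(p) - 4*p^3 + 5*p^2*exp(2*p) + 23*p^2*exp(p) - 3*p^2 - 10*p*exp(2*p) + 5*p*exp(p) + 2*p - 5*exp(p)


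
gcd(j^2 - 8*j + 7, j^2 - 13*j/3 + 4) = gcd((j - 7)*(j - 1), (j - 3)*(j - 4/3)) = 1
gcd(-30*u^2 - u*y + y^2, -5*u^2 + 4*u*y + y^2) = 5*u + y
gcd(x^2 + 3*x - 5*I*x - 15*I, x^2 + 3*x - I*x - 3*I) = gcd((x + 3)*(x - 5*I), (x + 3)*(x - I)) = x + 3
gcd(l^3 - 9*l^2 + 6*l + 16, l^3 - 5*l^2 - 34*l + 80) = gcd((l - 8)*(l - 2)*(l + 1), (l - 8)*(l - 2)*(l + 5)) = l^2 - 10*l + 16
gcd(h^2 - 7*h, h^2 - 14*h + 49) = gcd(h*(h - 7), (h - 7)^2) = h - 7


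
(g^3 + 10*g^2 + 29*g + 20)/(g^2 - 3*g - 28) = (g^2 + 6*g + 5)/(g - 7)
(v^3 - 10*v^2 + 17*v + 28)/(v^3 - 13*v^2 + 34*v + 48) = (v^2 - 11*v + 28)/(v^2 - 14*v + 48)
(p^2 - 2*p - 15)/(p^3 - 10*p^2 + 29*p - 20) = (p + 3)/(p^2 - 5*p + 4)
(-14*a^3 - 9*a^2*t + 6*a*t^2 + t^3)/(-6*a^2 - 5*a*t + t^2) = (-14*a^2 + 5*a*t + t^2)/(-6*a + t)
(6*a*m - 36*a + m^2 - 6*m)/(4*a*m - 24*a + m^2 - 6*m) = (6*a + m)/(4*a + m)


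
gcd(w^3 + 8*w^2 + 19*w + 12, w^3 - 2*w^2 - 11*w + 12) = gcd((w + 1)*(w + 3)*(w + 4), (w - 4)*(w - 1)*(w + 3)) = w + 3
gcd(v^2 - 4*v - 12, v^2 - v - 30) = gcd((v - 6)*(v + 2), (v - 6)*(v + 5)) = v - 6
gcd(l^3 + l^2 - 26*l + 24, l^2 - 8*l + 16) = l - 4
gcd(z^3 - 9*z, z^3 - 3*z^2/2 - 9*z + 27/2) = z^2 - 9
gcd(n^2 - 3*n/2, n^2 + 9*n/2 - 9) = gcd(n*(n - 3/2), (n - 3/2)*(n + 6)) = n - 3/2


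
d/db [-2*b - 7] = -2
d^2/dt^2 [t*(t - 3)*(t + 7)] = 6*t + 8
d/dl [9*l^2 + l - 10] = 18*l + 1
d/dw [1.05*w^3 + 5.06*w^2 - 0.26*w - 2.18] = 3.15*w^2 + 10.12*w - 0.26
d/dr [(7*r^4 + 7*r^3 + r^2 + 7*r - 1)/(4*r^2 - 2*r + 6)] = (28*r^5 - 7*r^4 + 70*r^3 + 48*r^2 + 10*r + 20)/(2*(4*r^4 - 4*r^3 + 13*r^2 - 6*r + 9))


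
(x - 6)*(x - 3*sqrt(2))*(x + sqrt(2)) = x^3 - 6*x^2 - 2*sqrt(2)*x^2 - 6*x + 12*sqrt(2)*x + 36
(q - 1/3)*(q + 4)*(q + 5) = q^3 + 26*q^2/3 + 17*q - 20/3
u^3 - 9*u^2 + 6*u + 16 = (u - 8)*(u - 2)*(u + 1)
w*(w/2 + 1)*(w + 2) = w^3/2 + 2*w^2 + 2*w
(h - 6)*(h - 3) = h^2 - 9*h + 18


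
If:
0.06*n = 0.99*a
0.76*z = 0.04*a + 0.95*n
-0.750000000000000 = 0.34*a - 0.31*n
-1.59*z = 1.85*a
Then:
No Solution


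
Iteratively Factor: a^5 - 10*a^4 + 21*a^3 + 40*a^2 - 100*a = (a + 2)*(a^4 - 12*a^3 + 45*a^2 - 50*a) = (a - 5)*(a + 2)*(a^3 - 7*a^2 + 10*a) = a*(a - 5)*(a + 2)*(a^2 - 7*a + 10) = a*(a - 5)^2*(a + 2)*(a - 2)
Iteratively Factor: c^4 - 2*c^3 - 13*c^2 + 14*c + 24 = (c - 2)*(c^3 - 13*c - 12) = (c - 4)*(c - 2)*(c^2 + 4*c + 3) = (c - 4)*(c - 2)*(c + 1)*(c + 3)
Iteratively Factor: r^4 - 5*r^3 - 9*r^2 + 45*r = (r)*(r^3 - 5*r^2 - 9*r + 45) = r*(r + 3)*(r^2 - 8*r + 15) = r*(r - 3)*(r + 3)*(r - 5)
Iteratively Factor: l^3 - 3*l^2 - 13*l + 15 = (l - 5)*(l^2 + 2*l - 3) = (l - 5)*(l - 1)*(l + 3)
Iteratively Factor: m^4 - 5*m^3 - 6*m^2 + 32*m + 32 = (m + 2)*(m^3 - 7*m^2 + 8*m + 16) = (m + 1)*(m + 2)*(m^2 - 8*m + 16) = (m - 4)*(m + 1)*(m + 2)*(m - 4)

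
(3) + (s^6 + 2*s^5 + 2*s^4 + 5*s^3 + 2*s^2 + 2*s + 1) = s^6 + 2*s^5 + 2*s^4 + 5*s^3 + 2*s^2 + 2*s + 4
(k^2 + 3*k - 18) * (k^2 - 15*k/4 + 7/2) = k^4 - 3*k^3/4 - 103*k^2/4 + 78*k - 63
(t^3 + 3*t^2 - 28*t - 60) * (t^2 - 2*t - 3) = t^5 + t^4 - 37*t^3 - 13*t^2 + 204*t + 180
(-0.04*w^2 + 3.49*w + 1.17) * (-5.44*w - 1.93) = 0.2176*w^3 - 18.9084*w^2 - 13.1005*w - 2.2581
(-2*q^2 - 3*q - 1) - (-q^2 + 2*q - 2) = -q^2 - 5*q + 1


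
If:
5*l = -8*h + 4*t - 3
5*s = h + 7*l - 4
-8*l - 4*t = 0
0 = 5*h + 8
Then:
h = -8/5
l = 49/65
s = -21/325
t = -98/65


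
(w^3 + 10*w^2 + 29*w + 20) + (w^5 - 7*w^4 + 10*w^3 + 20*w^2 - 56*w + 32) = w^5 - 7*w^4 + 11*w^3 + 30*w^2 - 27*w + 52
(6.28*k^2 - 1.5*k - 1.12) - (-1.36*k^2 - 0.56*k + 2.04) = 7.64*k^2 - 0.94*k - 3.16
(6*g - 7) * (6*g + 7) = 36*g^2 - 49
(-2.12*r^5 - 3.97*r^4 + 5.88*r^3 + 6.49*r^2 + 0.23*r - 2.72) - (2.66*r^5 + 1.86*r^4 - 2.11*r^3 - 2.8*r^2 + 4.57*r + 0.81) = -4.78*r^5 - 5.83*r^4 + 7.99*r^3 + 9.29*r^2 - 4.34*r - 3.53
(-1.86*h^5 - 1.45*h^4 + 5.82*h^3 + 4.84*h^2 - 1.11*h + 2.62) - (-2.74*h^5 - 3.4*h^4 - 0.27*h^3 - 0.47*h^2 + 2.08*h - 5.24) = 0.88*h^5 + 1.95*h^4 + 6.09*h^3 + 5.31*h^2 - 3.19*h + 7.86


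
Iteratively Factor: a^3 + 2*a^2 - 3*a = (a + 3)*(a^2 - a) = (a - 1)*(a + 3)*(a)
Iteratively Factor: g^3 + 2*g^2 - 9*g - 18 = (g + 3)*(g^2 - g - 6) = (g + 2)*(g + 3)*(g - 3)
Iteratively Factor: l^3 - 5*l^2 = (l)*(l^2 - 5*l) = l*(l - 5)*(l)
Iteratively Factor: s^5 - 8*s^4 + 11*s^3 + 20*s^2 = (s - 5)*(s^4 - 3*s^3 - 4*s^2) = (s - 5)*(s - 4)*(s^3 + s^2) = s*(s - 5)*(s - 4)*(s^2 + s) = s*(s - 5)*(s - 4)*(s + 1)*(s)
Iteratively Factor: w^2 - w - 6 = (w + 2)*(w - 3)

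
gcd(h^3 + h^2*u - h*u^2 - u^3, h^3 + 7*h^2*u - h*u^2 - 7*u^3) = -h^2 + u^2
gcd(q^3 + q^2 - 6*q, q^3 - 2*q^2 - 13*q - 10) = 1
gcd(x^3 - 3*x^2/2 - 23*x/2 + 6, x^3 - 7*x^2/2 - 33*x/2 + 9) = x^2 + 5*x/2 - 3/2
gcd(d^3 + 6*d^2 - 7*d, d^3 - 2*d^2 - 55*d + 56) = d^2 + 6*d - 7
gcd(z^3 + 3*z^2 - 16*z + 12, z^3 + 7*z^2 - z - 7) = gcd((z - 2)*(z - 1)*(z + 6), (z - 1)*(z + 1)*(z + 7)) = z - 1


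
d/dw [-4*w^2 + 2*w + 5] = 2 - 8*w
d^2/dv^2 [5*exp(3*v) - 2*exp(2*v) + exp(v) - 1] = (45*exp(2*v) - 8*exp(v) + 1)*exp(v)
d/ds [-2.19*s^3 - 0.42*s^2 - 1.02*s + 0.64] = -6.57*s^2 - 0.84*s - 1.02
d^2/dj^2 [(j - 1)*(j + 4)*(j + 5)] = 6*j + 16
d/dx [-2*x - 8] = -2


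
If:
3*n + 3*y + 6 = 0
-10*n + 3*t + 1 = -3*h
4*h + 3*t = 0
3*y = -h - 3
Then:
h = 33/13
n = -2/13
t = -44/13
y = -24/13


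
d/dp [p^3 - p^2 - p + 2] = 3*p^2 - 2*p - 1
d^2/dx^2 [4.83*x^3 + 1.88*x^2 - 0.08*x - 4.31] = 28.98*x + 3.76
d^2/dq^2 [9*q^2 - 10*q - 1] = 18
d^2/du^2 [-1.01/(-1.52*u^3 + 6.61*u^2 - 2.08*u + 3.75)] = ((13.3522 - 9.2112*u)*(1.52*u^3 - 6.61*u^2 + 2.08*u - 3.75) + 1.01*(4.56*u^2 - 13.22*u + 2.08)*(9.12*u^2 - 26.44*u + 4.16))/(1.52*u^3 - 6.61*u^2 + 2.08*u - 3.75)^3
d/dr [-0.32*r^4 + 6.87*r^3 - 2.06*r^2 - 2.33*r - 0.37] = -1.28*r^3 + 20.61*r^2 - 4.12*r - 2.33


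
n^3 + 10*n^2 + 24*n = n*(n + 4)*(n + 6)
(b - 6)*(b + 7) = b^2 + b - 42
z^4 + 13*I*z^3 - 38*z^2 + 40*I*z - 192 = (z - 2*I)*(z + 3*I)*(z + 4*I)*(z + 8*I)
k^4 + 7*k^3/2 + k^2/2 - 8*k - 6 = (k - 3/2)*(k + 1)*(k + 2)^2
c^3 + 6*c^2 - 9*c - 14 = (c - 2)*(c + 1)*(c + 7)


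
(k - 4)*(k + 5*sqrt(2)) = k^2 - 4*k + 5*sqrt(2)*k - 20*sqrt(2)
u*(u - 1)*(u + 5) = u^3 + 4*u^2 - 5*u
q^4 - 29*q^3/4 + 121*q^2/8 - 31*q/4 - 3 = (q - 4)*(q - 2)*(q - 3/2)*(q + 1/4)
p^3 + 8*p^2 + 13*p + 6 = (p + 1)^2*(p + 6)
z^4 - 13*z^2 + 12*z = z*(z - 3)*(z - 1)*(z + 4)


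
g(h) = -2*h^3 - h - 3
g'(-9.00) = -487.00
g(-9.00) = 1464.00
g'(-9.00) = -487.00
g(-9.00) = 1464.00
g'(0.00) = -1.00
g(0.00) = -3.00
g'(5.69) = -195.26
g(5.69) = -377.13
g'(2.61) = -41.87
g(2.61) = -41.17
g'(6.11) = -224.99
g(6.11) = -465.31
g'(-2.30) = -32.74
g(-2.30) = 23.63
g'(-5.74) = -198.69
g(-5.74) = 380.98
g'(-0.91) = -5.97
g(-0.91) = -0.58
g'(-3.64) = -80.50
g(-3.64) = 97.10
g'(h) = -6*h^2 - 1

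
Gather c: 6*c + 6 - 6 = 6*c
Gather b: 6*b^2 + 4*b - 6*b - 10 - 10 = 6*b^2 - 2*b - 20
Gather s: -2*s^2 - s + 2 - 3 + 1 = -2*s^2 - s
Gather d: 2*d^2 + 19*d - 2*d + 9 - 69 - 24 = 2*d^2 + 17*d - 84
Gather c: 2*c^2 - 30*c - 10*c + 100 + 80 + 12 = 2*c^2 - 40*c + 192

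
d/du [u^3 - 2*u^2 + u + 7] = 3*u^2 - 4*u + 1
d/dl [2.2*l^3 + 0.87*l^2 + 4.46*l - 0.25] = 6.6*l^2 + 1.74*l + 4.46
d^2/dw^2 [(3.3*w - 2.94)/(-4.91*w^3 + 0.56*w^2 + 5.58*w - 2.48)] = (-477.34038*w^5 + 904.975848*w^4 - 312.236424*w^3 + 4.43599200000017*w^2 - 187.17552*w + 99.914736)/(118.370771*w^9 - 40.501608*w^8 - 398.950266*w^7 + 271.245256*w^6 + 412.47546*w^5 - 457.655232*w^4 - 36.648696*w^3 + 221.322144*w^2 - 102.957696*w + 15.252992)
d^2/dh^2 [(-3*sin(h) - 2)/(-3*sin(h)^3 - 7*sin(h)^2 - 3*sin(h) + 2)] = (-108*sin(h)^7 - 351*sin(h)^6 - 339*sin(h)^5 - 5*sin(h)^4 + 426*sin(h)^3 + 764*sin(h)^2 + 552*sin(h) + 128)/(3*sin(h)^3 + 7*sin(h)^2 + 3*sin(h) - 2)^3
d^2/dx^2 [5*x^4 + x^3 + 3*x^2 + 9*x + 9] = 60*x^2 + 6*x + 6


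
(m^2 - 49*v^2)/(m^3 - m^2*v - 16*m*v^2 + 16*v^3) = (m^2 - 49*v^2)/(m^3 - m^2*v - 16*m*v^2 + 16*v^3)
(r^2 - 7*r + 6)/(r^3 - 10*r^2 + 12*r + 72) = (r - 1)/(r^2 - 4*r - 12)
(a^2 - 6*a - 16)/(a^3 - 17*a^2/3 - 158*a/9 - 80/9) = 9*(a + 2)/(9*a^2 + 21*a + 10)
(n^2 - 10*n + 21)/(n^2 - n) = (n^2 - 10*n + 21)/(n*(n - 1))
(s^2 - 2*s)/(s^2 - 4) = s/(s + 2)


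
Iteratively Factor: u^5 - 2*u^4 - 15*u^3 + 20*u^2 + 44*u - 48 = (u - 4)*(u^4 + 2*u^3 - 7*u^2 - 8*u + 12) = (u - 4)*(u - 1)*(u^3 + 3*u^2 - 4*u - 12) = (u - 4)*(u - 2)*(u - 1)*(u^2 + 5*u + 6) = (u - 4)*(u - 2)*(u - 1)*(u + 3)*(u + 2)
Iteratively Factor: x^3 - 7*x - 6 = (x - 3)*(x^2 + 3*x + 2) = (x - 3)*(x + 2)*(x + 1)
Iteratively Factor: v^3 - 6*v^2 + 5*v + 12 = (v + 1)*(v^2 - 7*v + 12) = (v - 3)*(v + 1)*(v - 4)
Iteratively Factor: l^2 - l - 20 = (l - 5)*(l + 4)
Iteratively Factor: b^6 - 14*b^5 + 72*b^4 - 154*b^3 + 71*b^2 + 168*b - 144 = (b - 3)*(b^5 - 11*b^4 + 39*b^3 - 37*b^2 - 40*b + 48) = (b - 3)*(b - 1)*(b^4 - 10*b^3 + 29*b^2 - 8*b - 48) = (b - 3)^2*(b - 1)*(b^3 - 7*b^2 + 8*b + 16) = (b - 4)*(b - 3)^2*(b - 1)*(b^2 - 3*b - 4) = (b - 4)^2*(b - 3)^2*(b - 1)*(b + 1)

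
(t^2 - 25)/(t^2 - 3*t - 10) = (t + 5)/(t + 2)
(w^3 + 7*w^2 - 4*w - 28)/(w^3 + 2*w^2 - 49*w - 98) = (w - 2)/(w - 7)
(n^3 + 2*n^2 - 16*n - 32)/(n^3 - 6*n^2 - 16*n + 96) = (n + 2)/(n - 6)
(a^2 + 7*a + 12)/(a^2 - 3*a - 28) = (a + 3)/(a - 7)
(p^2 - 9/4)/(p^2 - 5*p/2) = (4*p^2 - 9)/(2*p*(2*p - 5))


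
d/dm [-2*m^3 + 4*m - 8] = 4 - 6*m^2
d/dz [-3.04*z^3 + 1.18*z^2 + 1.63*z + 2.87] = -9.12*z^2 + 2.36*z + 1.63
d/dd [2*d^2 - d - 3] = 4*d - 1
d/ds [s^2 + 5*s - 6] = 2*s + 5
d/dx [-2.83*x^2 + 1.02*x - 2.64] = 1.02 - 5.66*x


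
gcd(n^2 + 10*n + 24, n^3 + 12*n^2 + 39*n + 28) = n + 4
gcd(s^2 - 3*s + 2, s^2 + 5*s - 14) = s - 2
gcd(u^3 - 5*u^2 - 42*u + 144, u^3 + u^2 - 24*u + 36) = u^2 + 3*u - 18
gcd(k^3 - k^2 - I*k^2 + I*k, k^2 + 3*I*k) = k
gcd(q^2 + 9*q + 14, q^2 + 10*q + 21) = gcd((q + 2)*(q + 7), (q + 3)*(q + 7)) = q + 7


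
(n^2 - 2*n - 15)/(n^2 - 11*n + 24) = (n^2 - 2*n - 15)/(n^2 - 11*n + 24)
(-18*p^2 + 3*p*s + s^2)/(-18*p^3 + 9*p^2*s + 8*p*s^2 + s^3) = (3*p - s)/(3*p^2 - 2*p*s - s^2)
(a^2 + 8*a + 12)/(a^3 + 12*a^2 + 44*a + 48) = 1/(a + 4)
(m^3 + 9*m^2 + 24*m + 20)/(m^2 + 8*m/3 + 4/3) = 3*(m^2 + 7*m + 10)/(3*m + 2)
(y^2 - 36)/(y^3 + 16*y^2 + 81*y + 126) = (y - 6)/(y^2 + 10*y + 21)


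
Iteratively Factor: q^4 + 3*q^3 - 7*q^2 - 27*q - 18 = (q + 3)*(q^3 - 7*q - 6) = (q - 3)*(q + 3)*(q^2 + 3*q + 2) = (q - 3)*(q + 1)*(q + 3)*(q + 2)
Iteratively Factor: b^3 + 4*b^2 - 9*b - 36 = (b - 3)*(b^2 + 7*b + 12) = (b - 3)*(b + 3)*(b + 4)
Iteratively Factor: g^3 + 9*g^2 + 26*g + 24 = (g + 3)*(g^2 + 6*g + 8) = (g + 2)*(g + 3)*(g + 4)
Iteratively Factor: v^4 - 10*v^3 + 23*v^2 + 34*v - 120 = (v - 4)*(v^3 - 6*v^2 - v + 30) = (v - 4)*(v - 3)*(v^2 - 3*v - 10) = (v - 5)*(v - 4)*(v - 3)*(v + 2)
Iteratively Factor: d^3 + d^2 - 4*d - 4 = (d - 2)*(d^2 + 3*d + 2) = (d - 2)*(d + 1)*(d + 2)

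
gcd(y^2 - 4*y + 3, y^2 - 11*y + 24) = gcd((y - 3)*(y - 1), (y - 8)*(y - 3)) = y - 3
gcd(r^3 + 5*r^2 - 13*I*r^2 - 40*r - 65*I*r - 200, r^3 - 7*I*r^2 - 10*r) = r - 5*I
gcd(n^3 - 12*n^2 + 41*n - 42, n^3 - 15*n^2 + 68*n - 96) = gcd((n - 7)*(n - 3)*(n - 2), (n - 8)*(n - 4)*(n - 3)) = n - 3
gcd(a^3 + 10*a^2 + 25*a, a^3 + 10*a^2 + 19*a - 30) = a + 5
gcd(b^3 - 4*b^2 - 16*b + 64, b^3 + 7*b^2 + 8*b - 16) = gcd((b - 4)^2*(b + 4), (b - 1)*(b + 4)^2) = b + 4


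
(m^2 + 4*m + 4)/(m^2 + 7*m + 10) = (m + 2)/(m + 5)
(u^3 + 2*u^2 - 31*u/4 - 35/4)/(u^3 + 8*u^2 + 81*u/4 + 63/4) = (2*u^2 - 3*u - 5)/(2*u^2 + 9*u + 9)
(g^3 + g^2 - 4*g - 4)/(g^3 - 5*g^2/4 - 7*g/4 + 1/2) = 4*(g + 2)/(4*g - 1)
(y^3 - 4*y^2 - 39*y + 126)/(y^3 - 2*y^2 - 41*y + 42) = (y - 3)/(y - 1)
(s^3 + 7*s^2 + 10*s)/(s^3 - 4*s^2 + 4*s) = (s^2 + 7*s + 10)/(s^2 - 4*s + 4)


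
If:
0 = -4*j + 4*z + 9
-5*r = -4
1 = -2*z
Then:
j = 7/4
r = 4/5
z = -1/2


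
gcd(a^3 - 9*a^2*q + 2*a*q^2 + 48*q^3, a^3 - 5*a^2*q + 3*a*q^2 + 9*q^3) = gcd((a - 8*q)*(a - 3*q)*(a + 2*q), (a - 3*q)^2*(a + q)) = -a + 3*q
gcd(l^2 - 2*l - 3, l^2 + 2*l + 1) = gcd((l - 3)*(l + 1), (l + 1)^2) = l + 1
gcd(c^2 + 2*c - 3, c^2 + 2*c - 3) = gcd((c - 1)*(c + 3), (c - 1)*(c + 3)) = c^2 + 2*c - 3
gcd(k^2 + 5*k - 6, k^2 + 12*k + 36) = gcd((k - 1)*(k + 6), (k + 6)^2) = k + 6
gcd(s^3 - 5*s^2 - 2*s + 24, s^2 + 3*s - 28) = s - 4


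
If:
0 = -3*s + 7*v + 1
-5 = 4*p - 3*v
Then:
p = 3*v/4 - 5/4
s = 7*v/3 + 1/3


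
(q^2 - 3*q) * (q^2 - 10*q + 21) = q^4 - 13*q^3 + 51*q^2 - 63*q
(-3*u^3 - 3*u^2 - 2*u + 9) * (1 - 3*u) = 9*u^4 + 6*u^3 + 3*u^2 - 29*u + 9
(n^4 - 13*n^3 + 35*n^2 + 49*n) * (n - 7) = n^5 - 20*n^4 + 126*n^3 - 196*n^2 - 343*n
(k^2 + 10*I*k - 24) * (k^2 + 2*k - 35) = k^4 + 2*k^3 + 10*I*k^3 - 59*k^2 + 20*I*k^2 - 48*k - 350*I*k + 840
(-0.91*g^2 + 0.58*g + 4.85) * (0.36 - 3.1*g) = 2.821*g^3 - 2.1256*g^2 - 14.8262*g + 1.746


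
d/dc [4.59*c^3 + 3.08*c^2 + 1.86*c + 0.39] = 13.77*c^2 + 6.16*c + 1.86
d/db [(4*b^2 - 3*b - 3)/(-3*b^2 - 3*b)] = (-7*b^2 - 6*b - 3)/(3*b^2*(b^2 + 2*b + 1))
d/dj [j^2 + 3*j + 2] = 2*j + 3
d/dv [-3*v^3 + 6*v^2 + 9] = 3*v*(4 - 3*v)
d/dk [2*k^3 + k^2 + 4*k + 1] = 6*k^2 + 2*k + 4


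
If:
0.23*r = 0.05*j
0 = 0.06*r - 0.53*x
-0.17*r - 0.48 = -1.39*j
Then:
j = 0.35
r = 0.08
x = 0.01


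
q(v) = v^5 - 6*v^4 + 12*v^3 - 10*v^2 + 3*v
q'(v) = 5*v^4 - 24*v^3 + 36*v^2 - 20*v + 3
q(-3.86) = -3039.63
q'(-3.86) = 3106.87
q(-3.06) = -1241.00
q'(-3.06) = 1527.34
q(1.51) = -0.30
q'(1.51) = -1.75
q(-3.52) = -2119.36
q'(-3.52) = 2333.81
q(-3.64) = -2414.48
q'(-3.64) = 2588.03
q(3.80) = 66.73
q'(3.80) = 172.48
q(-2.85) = -951.44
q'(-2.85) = 1237.86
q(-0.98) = -30.28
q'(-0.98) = 84.37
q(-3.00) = -1152.00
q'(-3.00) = 1440.00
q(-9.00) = -108000.00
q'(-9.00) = 53400.00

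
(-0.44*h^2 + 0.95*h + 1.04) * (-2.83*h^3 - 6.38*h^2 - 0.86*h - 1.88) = 1.2452*h^5 + 0.1187*h^4 - 8.6258*h^3 - 6.625*h^2 - 2.6804*h - 1.9552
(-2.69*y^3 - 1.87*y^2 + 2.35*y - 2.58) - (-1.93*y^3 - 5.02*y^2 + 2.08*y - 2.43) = -0.76*y^3 + 3.15*y^2 + 0.27*y - 0.15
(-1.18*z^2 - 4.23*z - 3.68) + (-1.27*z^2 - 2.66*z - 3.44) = -2.45*z^2 - 6.89*z - 7.12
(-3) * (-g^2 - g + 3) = 3*g^2 + 3*g - 9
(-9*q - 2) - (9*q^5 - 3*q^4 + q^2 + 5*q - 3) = -9*q^5 + 3*q^4 - q^2 - 14*q + 1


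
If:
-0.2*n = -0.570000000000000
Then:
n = 2.85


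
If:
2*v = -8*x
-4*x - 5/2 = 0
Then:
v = 5/2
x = -5/8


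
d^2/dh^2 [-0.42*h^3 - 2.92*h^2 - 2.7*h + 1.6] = -2.52*h - 5.84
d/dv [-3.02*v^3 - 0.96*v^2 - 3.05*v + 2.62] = -9.06*v^2 - 1.92*v - 3.05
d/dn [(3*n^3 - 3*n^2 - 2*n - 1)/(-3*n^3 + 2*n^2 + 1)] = (-3*n^4 - 12*n^3 + 4*n^2 - 2*n - 2)/(9*n^6 - 12*n^5 + 4*n^4 - 6*n^3 + 4*n^2 + 1)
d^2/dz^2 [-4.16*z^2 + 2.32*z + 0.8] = -8.32000000000000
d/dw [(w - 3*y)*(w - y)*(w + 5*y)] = 3*w^2 + 2*w*y - 17*y^2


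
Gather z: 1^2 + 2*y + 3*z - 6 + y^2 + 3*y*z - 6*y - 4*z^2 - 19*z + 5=y^2 - 4*y - 4*z^2 + z*(3*y - 16)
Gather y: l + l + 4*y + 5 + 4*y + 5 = 2*l + 8*y + 10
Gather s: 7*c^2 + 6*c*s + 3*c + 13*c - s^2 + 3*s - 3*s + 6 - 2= 7*c^2 + 6*c*s + 16*c - s^2 + 4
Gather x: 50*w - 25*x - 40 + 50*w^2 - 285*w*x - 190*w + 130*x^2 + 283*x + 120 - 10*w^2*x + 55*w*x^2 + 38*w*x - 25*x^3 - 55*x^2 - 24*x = 50*w^2 - 140*w - 25*x^3 + x^2*(55*w + 75) + x*(-10*w^2 - 247*w + 234) + 80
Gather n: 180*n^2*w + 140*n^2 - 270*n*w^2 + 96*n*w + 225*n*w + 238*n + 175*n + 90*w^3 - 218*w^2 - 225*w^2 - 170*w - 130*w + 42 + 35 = n^2*(180*w + 140) + n*(-270*w^2 + 321*w + 413) + 90*w^3 - 443*w^2 - 300*w + 77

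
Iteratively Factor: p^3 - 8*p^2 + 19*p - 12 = (p - 1)*(p^2 - 7*p + 12) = (p - 4)*(p - 1)*(p - 3)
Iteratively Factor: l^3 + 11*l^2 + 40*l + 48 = (l + 3)*(l^2 + 8*l + 16) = (l + 3)*(l + 4)*(l + 4)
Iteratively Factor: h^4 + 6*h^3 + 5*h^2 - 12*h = (h + 3)*(h^3 + 3*h^2 - 4*h) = (h - 1)*(h + 3)*(h^2 + 4*h) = (h - 1)*(h + 3)*(h + 4)*(h)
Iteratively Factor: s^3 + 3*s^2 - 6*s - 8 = (s + 1)*(s^2 + 2*s - 8) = (s - 2)*(s + 1)*(s + 4)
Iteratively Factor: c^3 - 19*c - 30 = (c + 3)*(c^2 - 3*c - 10) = (c - 5)*(c + 3)*(c + 2)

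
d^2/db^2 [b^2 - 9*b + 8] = 2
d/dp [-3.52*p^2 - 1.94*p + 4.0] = -7.04*p - 1.94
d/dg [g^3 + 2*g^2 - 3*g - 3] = 3*g^2 + 4*g - 3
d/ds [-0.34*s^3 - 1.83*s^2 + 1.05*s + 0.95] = -1.02*s^2 - 3.66*s + 1.05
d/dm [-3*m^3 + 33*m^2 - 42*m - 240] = -9*m^2 + 66*m - 42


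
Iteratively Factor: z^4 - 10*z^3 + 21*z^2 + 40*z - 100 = (z - 2)*(z^3 - 8*z^2 + 5*z + 50) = (z - 5)*(z - 2)*(z^2 - 3*z - 10) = (z - 5)^2*(z - 2)*(z + 2)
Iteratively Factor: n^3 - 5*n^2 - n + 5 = (n - 5)*(n^2 - 1) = (n - 5)*(n - 1)*(n + 1)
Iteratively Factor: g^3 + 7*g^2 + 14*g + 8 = (g + 1)*(g^2 + 6*g + 8) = (g + 1)*(g + 4)*(g + 2)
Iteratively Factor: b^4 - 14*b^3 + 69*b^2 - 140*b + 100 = (b - 5)*(b^3 - 9*b^2 + 24*b - 20) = (b - 5)*(b - 2)*(b^2 - 7*b + 10) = (b - 5)*(b - 2)^2*(b - 5)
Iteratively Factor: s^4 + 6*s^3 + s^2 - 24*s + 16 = (s + 4)*(s^3 + 2*s^2 - 7*s + 4) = (s + 4)^2*(s^2 - 2*s + 1) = (s - 1)*(s + 4)^2*(s - 1)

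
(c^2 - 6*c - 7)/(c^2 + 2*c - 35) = (c^2 - 6*c - 7)/(c^2 + 2*c - 35)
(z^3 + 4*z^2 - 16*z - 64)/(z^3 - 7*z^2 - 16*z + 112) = (z + 4)/(z - 7)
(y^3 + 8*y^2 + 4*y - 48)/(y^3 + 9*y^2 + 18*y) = (y^2 + 2*y - 8)/(y*(y + 3))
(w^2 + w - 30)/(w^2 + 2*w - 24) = (w - 5)/(w - 4)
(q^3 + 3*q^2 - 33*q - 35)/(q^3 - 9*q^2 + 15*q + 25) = (q + 7)/(q - 5)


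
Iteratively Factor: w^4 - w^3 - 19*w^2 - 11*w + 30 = (w - 5)*(w^3 + 4*w^2 + w - 6) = (w - 5)*(w + 3)*(w^2 + w - 2) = (w - 5)*(w + 2)*(w + 3)*(w - 1)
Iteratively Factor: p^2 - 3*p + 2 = (p - 2)*(p - 1)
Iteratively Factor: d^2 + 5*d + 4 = (d + 1)*(d + 4)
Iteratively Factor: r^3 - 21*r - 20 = (r + 1)*(r^2 - r - 20) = (r - 5)*(r + 1)*(r + 4)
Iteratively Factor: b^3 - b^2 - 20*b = (b + 4)*(b^2 - 5*b) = (b - 5)*(b + 4)*(b)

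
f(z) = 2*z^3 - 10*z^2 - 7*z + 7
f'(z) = 6*z^2 - 20*z - 7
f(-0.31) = 8.15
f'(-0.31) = -0.22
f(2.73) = -45.95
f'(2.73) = -16.88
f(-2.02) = -36.15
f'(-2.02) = 57.88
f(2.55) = -42.71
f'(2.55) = -18.98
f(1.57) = -20.90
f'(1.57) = -23.61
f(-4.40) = -326.17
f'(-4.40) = 197.16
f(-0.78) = 5.43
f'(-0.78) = 12.25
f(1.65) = -22.79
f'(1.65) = -23.66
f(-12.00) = -4805.00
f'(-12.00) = 1097.00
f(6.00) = 37.00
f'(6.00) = 89.00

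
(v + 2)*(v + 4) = v^2 + 6*v + 8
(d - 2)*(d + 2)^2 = d^3 + 2*d^2 - 4*d - 8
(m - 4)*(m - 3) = m^2 - 7*m + 12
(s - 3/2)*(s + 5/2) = s^2 + s - 15/4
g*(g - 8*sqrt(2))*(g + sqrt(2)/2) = g^3 - 15*sqrt(2)*g^2/2 - 8*g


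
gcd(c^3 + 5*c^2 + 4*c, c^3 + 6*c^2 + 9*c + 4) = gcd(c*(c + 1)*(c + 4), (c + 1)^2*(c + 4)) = c^2 + 5*c + 4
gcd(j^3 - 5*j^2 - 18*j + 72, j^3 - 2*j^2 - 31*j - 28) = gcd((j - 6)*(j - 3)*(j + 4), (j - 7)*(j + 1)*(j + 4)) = j + 4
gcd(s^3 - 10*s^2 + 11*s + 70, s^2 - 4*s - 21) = s - 7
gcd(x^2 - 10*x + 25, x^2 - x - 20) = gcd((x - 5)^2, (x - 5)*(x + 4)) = x - 5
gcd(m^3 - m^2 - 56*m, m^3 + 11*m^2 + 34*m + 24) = 1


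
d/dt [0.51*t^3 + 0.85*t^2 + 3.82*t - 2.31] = 1.53*t^2 + 1.7*t + 3.82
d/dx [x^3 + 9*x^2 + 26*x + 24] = 3*x^2 + 18*x + 26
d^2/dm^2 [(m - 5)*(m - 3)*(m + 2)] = 6*m - 12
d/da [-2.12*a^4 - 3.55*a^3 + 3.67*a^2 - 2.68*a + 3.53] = -8.48*a^3 - 10.65*a^2 + 7.34*a - 2.68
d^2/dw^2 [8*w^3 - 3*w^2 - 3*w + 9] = 48*w - 6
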